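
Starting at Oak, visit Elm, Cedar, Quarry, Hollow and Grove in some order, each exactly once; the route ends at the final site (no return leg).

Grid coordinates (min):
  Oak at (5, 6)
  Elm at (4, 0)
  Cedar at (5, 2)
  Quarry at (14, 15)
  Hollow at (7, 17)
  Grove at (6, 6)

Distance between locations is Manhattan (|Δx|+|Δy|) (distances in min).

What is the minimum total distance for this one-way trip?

There are 5! = 120 possible orderings.
Oak→Elm→Cedar→Quarry→Hollow→Grove: 7+3+22+9+12 = 53
Oak→Elm→Cedar→Quarry→Grove→Hollow: 7+3+22+17+12 = 61
Oak→Elm→Cedar→Hollow→Quarry→Grove: 7+3+17+9+17 = 53
Oak→Elm→Cedar→Hollow→Grove→Quarry: 7+3+17+12+17 = 56
Oak→Elm→Cedar→Grove→Quarry→Hollow: 7+3+5+17+9 = 41
Oak→Elm→Cedar→Grove→Hollow→Quarry: 7+3+5+12+9 = 36
Oak→Elm→Quarry→Cedar→Hollow→Grove: 7+25+22+17+12 = 83
Oak→Elm→Quarry→Cedar→Grove→Hollow: 7+25+22+5+12 = 71
Oak→Elm→Quarry→Hollow→Cedar→Grove: 7+25+9+17+5 = 63
Oak→Elm→Quarry→Hollow→Grove→Cedar: 7+25+9+12+5 = 58
Oak→Elm→Quarry→Grove→Cedar→Hollow: 7+25+17+5+17 = 71
Oak→Elm→Quarry→Grove→Hollow→Cedar: 7+25+17+12+17 = 78
Oak→Elm→Hollow→Cedar→Quarry→Grove: 7+20+17+22+17 = 83
Oak→Elm→Hollow→Cedar→Grove→Quarry: 7+20+17+5+17 = 66
… (106 more)
The minimum is 36.
One shortest path: Oak → Elm → Cedar → Grove → Hollow → Quarry.

36 min — the minimum one-way total.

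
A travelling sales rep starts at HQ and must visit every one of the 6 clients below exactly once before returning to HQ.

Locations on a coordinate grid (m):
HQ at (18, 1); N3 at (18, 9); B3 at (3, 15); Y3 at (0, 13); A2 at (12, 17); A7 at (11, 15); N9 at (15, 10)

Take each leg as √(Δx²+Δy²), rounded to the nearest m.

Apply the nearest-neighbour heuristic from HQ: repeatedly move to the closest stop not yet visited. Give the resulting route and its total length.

54 m along HQ → N3 → N9 → A7 → A2 → B3 → Y3 → HQ.

From HQ: distances to unvisited — N3=8, N9=9, A7=16, A2=17, B3=21, Y3=22. Nearest is N3 (8).
From N3: distances to unvisited — N9=3, A7=9, A2=10, B3=16, Y3=18. Nearest is N9 (3).
From N9: distances to unvisited — A7=6, A2=8, B3=13, Y3=15. Nearest is A7 (6).
From A7: distances to unvisited — A2=2, B3=8, Y3=11. Nearest is A2 (2).
From A2: distances to unvisited — B3=9, Y3=13. Nearest is B3 (9).
From B3: distances to unvisited — Y3=4. Nearest is Y3 (4).
Return Y3→HQ: 22.
Total = 8 + 3 + 6 + 2 + 9 + 4 + 22 = 54.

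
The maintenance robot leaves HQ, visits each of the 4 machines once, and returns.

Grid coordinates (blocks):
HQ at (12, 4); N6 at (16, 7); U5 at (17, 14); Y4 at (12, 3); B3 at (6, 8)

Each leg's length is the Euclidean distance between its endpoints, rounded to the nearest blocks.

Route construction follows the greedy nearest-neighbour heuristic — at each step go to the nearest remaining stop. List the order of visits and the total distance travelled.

Nearest-neighbour total = 34 blocks; route HQ → Y4 → N6 → U5 → B3 → HQ.

From HQ: distances to unvisited — Y4=1, N6=5, B3=7, U5=11. Nearest is Y4 (1).
From Y4: distances to unvisited — N6=6, B3=8, U5=12. Nearest is N6 (6).
From N6: distances to unvisited — U5=7, B3=10. Nearest is U5 (7).
From U5: distances to unvisited — B3=13. Nearest is B3 (13).
Return B3→HQ: 7.
Total = 1 + 6 + 7 + 13 + 7 = 34.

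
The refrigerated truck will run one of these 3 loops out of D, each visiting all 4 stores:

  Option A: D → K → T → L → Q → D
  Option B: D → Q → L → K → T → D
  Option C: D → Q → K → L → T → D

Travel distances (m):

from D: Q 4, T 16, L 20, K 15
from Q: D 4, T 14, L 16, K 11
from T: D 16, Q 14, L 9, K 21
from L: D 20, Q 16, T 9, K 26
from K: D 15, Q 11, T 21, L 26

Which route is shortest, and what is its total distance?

Shortest is Option A, total 65 m.

Option A: 15 + 21 + 9 + 16 + 4 = 65
Option B: 4 + 16 + 26 + 21 + 16 = 83
Option C: 4 + 11 + 26 + 9 + 16 = 66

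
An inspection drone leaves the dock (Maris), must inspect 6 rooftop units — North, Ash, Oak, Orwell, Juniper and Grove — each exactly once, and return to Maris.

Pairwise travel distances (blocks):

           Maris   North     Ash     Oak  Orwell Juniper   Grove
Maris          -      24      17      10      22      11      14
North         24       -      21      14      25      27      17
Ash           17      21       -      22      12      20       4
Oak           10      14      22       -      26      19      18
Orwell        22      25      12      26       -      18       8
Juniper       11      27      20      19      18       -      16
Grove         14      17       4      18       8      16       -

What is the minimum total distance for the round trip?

There are 360 distinct closed tours to check (reversals are equivalent).
Maris→North→Ash→Oak→Orwell→Juniper→Grove→Maris: 24+21+22+26+18+16+14 = 141
Maris→North→Ash→Oak→Orwell→Grove→Juniper→Maris: 24+21+22+26+8+16+11 = 128
Maris→North→Ash→Oak→Juniper→Orwell→Grove→Maris: 24+21+22+19+18+8+14 = 126
Maris→North→Ash→Oak→Juniper→Grove→Orwell→Maris: 24+21+22+19+16+8+22 = 132
Maris→North→Ash→Oak→Grove→Orwell→Juniper→Maris: 24+21+22+18+8+18+11 = 122
Maris→North→Ash→Oak→Grove→Juniper→Orwell→Maris: 24+21+22+18+16+18+22 = 141
Maris→North→Ash→Orwell→Oak→Juniper→Grove→Maris: 24+21+12+26+19+16+14 = 132
Maris→North→Ash→Orwell→Oak→Grove→Juniper→Maris: 24+21+12+26+18+16+11 = 128
… (352 more)
Maris→Oak→North→Ash→Grove→Orwell→Juniper→Maris: 10+14+21+4+8+18+11 = 86  ← best
The minimum is 86.
One optimal route: Maris → Oak → North → Ash → Grove → Orwell → Juniper → Maris (or its reverse).

86 blocks — the shortest possible round trip.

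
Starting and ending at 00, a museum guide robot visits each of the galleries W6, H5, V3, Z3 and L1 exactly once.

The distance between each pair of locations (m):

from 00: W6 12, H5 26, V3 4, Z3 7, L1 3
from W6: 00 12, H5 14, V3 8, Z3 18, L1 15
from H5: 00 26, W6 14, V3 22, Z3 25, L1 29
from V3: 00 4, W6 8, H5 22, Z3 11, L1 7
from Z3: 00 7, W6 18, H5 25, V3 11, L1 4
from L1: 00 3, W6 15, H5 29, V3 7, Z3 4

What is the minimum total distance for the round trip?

Shortest round trip = 58 m.

With 5 stops there are 5!/2 = 60 distinct round trips (a route and its reverse cost the same).
00 - W6 - H5 - V3 - Z3 - L1 - 00: 12+14+22+11+4+3 = 66
00 - W6 - H5 - V3 - L1 - Z3 - 00: 12+14+22+7+4+7 = 66
00 - W6 - H5 - Z3 - V3 - L1 - 00: 12+14+25+11+7+3 = 72
00 - W6 - H5 - Z3 - L1 - V3 - 00: 12+14+25+4+7+4 = 66
00 - W6 - H5 - L1 - V3 - Z3 - 00: 12+14+29+7+11+7 = 80
00 - W6 - H5 - L1 - Z3 - V3 - 00: 12+14+29+4+11+4 = 74
00 - W6 - V3 - H5 - Z3 - L1 - 00: 12+8+22+25+4+3 = 74
00 - W6 - V3 - H5 - L1 - Z3 - 00: 12+8+22+29+4+7 = 82
00 - W6 - V3 - Z3 - H5 - L1 - 00: 12+8+11+25+29+3 = 88
00 - W6 - V3 - Z3 - L1 - H5 - 00: 12+8+11+4+29+26 = 90
00 - W6 - V3 - L1 - H5 - Z3 - 00: 12+8+7+29+25+7 = 88
00 - W6 - V3 - L1 - Z3 - H5 - 00: 12+8+7+4+25+26 = 82
00 - W6 - Z3 - H5 - V3 - L1 - 00: 12+18+25+22+7+3 = 87
00 - W6 - Z3 - H5 - L1 - V3 - 00: 12+18+25+29+7+4 = 95
… (46 more)
00 - V3 - W6 - H5 - Z3 - L1 - 00: 4+8+14+25+4+3 = 58  ← best
The minimum is 58.
One optimal route: 00 → V3 → W6 → H5 → Z3 → L1 → 00 (or its reverse).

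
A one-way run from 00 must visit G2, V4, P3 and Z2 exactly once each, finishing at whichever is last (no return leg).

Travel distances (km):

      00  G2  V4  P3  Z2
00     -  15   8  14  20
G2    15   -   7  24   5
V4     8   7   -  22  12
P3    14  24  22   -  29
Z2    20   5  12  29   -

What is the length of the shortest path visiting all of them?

48 km — the minimum one-way total.

There are 4! = 24 possible orderings.
00 → G2 → V4 → P3 → Z2: 15+7+22+29 = 73
00 → G2 → V4 → Z2 → P3: 15+7+12+29 = 63
00 → G2 → P3 → V4 → Z2: 15+24+22+12 = 73
00 → G2 → P3 → Z2 → V4: 15+24+29+12 = 80
00 → G2 → Z2 → V4 → P3: 15+5+12+22 = 54
00 → G2 → Z2 → P3 → V4: 15+5+29+22 = 71
00 → V4 → G2 → P3 → Z2: 8+7+24+29 = 68
00 → V4 → G2 → Z2 → P3: 8+7+5+29 = 49
00 → V4 → P3 → G2 → Z2: 8+22+24+5 = 59
00 → V4 → P3 → Z2 → G2: 8+22+29+5 = 64
00 → V4 → Z2 → G2 → P3: 8+12+5+24 = 49
00 → V4 → Z2 → P3 → G2: 8+12+29+24 = 73
00 → P3 → G2 → V4 → Z2: 14+24+7+12 = 57
00 → P3 → G2 → Z2 → V4: 14+24+5+12 = 55
… (10 more)
00 → P3 → V4 → G2 → Z2: 14+22+7+5 = 48  ← best
The minimum is 48.
One shortest path: 00 → P3 → V4 → G2 → Z2.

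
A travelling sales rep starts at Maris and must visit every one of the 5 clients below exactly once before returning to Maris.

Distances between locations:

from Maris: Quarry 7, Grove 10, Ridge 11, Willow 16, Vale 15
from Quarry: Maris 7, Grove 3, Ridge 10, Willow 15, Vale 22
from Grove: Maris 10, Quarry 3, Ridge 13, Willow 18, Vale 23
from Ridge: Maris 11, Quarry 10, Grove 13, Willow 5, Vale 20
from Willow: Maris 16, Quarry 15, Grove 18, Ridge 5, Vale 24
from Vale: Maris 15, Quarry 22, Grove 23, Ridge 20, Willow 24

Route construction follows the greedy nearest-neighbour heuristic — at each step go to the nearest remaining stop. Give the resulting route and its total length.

67 along Maris → Quarry → Grove → Ridge → Willow → Vale → Maris.

Maris → [Quarry:7 / Grove:10 / Ridge:11 / Vale:15 / Willow:16] → Quarry (7)
Quarry → [Grove:3 / Ridge:10 / Willow:15 / Vale:22] → Grove (3)
Grove → [Ridge:13 / Willow:18 / Vale:23] → Ridge (13)
Ridge → [Willow:5 / Vale:20] → Willow (5)
Willow → [Vale:24] → Vale (24)
Return Vale→Maris: 15.
Total = 7 + 3 + 13 + 5 + 24 + 15 = 67.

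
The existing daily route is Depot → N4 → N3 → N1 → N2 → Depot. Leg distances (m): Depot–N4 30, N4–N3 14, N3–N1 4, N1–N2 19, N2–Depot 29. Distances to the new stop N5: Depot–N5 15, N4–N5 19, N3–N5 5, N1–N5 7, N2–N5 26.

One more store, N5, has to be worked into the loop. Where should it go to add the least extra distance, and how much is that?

Adding 4 m by placing N5 on the Depot–N4 leg.

Insertion cost between consecutive stops i–j is d(i,N5) + d(N5,j) − d(i,j):
  between Depot and N4: 15 + 19 − 30 = 4
  between N4 and N3: 19 + 5 − 14 = 10
  between N3 and N1: 5 + 7 − 4 = 8
  between N1 and N2: 7 + 26 − 19 = 14
  between N2 and Depot: 26 + 15 − 29 = 12
Cheapest insertion is between Depot and N4, adding 4.
New total = 96 + 4 = 100.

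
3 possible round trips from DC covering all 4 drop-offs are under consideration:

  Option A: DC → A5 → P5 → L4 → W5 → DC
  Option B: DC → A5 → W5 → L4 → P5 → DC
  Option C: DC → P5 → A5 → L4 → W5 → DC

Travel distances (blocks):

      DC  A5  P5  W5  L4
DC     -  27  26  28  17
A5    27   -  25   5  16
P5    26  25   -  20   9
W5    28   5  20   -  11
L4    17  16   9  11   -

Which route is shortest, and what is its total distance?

Option A: 27 + 25 + 9 + 11 + 28 = 100
Option B: 27 + 5 + 11 + 9 + 26 = 78
Option C: 26 + 25 + 16 + 11 + 28 = 106

Shortest is Option B, total 78 blocks.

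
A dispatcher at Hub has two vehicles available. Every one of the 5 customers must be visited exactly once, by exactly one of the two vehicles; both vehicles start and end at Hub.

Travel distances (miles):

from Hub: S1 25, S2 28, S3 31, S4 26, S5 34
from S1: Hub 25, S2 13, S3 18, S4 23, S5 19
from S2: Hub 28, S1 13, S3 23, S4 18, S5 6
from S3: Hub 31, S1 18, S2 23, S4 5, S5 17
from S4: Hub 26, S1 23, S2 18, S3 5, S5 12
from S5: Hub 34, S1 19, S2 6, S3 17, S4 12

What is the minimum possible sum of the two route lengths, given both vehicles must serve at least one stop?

132 miles — the smallest possible combined total.

There are 2^4 − 1 = 15 ways to divide the 5 stops into two non-empty groups. For each, the best each vehicle can do is its own shortest tour through its group:
  {S1} + {S2, S3, S4, S5}: 50 + 82 = 132
  {S2} + {S1, S3, S4, S5}: 56 + 92 = 148
  {S1, S2} + {S3, S4, S5}: 66 + 82 = 148
  {S3} + {S1, S2, S4, S5}: 62 + 82 = 144
  {S1, S3} + {S2, S4, S5}: 74 + 72 = 146
  {S2, S3} + {S1, S4, S5}: 82 + 82 = 164
  … (15 splits in total)
Best: vehicle 1 Hub → S1 → Hub = 50; vehicle 2 Hub → S2 → S5 → S3 → S4 → Hub = 82; combined 132.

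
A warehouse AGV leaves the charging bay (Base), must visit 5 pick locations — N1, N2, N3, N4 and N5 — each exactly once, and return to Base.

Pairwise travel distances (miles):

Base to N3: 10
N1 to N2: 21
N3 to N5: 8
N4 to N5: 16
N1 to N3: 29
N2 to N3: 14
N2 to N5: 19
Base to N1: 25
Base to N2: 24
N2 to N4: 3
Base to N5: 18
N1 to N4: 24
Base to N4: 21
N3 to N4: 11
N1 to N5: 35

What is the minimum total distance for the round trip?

With 5 stops there are 5!/2 = 60 distinct round trips (a route and its reverse cost the same).
Base→N1→N2→N3→N4→N5→Base: 25+21+14+11+16+18 = 105
Base→N1→N2→N3→N5→N4→Base: 25+21+14+8+16+21 = 105
Base→N1→N2→N4→N3→N5→Base: 25+21+3+11+8+18 = 86
Base→N1→N2→N4→N5→N3→Base: 25+21+3+16+8+10 = 83
Base→N1→N2→N5→N3→N4→Base: 25+21+19+8+11+21 = 105
Base→N1→N2→N5→N4→N3→Base: 25+21+19+16+11+10 = 102
Base→N1→N3→N2→N4→N5→Base: 25+29+14+3+16+18 = 105
Base→N1→N3→N2→N5→N4→Base: 25+29+14+19+16+21 = 124
Base→N1→N3→N4→N2→N5→Base: 25+29+11+3+19+18 = 105
Base→N1→N3→N4→N5→N2→Base: 25+29+11+16+19+24 = 124
Base→N1→N3→N5→N2→N4→Base: 25+29+8+19+3+21 = 105
Base→N1→N3→N5→N4→N2→Base: 25+29+8+16+3+24 = 105
Base→N1→N4→N2→N3→N5→Base: 25+24+3+14+8+18 = 92
Base→N1→N4→N2→N5→N3→Base: 25+24+3+19+8+10 = 89
… (46 more)
The minimum is 83.
One optimal route: Base → N1 → N2 → N4 → N5 → N3 → Base (or its reverse).

Minimum total distance: 83 miles.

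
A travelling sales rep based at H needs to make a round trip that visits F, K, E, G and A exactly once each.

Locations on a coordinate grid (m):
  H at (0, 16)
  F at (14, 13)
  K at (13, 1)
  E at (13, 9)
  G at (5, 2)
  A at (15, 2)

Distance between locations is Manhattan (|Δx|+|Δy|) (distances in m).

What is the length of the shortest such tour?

H → F → K → E → G → A → H: 17+13+8+15+10+29 = 92
H → F → K → E → A → G → H: 17+13+8+9+10+19 = 76
H → F → K → G → E → A → H: 17+13+9+15+9+29 = 92
H → F → K → G → A → E → H: 17+13+9+10+9+20 = 78
H → F → K → A → E → G → H: 17+13+3+9+15+19 = 76
H → F → K → A → G → E → H: 17+13+3+10+15+20 = 78
H → F → E → K → G → A → H: 17+5+8+9+10+29 = 78
H → F → E → K → A → G → H: 17+5+8+3+10+19 = 62
H → F → E → G → K → A → H: 17+5+15+9+3+29 = 78
H → F → E → G → A → K → H: 17+5+15+10+3+28 = 78
H → F → E → A → K → G → H: 17+5+9+3+9+19 = 62
H → F → E → A → G → K → H: 17+5+9+10+9+28 = 78
H → F → G → K → E → A → H: 17+20+9+8+9+29 = 92
H → F → G → K → A → E → H: 17+20+9+3+9+20 = 78
… (46 more)
The minimum is 62.
One optimal route: H → F → E → K → A → G → H (or its reverse).

Minimum total distance: 62 m.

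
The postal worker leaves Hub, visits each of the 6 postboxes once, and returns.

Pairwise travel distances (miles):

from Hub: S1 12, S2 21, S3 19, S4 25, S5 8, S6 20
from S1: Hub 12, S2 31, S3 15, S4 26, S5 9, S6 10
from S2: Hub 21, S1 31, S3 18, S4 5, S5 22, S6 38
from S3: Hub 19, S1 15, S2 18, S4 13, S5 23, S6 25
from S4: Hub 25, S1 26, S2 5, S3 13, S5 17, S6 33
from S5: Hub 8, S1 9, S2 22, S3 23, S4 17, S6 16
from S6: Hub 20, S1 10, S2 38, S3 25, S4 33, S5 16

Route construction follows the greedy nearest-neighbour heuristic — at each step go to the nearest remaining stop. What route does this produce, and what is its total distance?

Nearest-neighbour total = 91 miles; route Hub → S5 → S1 → S6 → S3 → S4 → S2 → Hub.

Hub → [S5:8 / S1:12 / S3:19 / S6:20 / S2:21 / S4:25] → S5 (8)
S5 → [S1:9 / S6:16 / S4:17 / S2:22 / S3:23] → S1 (9)
S1 → [S6:10 / S3:15 / S4:26 / S2:31] → S6 (10)
S6 → [S3:25 / S4:33 / S2:38] → S3 (25)
S3 → [S4:13 / S2:18] → S4 (13)
S4 → [S2:5] → S2 (5)
Return S2→Hub: 21.
Total = 8 + 9 + 10 + 25 + 13 + 5 + 21 = 91.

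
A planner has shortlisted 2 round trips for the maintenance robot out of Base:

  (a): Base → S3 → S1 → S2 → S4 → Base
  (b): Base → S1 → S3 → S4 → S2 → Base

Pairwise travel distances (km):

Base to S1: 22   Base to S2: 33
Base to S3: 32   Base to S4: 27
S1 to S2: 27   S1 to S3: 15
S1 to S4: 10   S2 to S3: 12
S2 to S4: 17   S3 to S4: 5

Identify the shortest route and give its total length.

92 km — (b) is the shortest.

(a): 32 + 15 + 27 + 17 + 27 = 118
(b): 22 + 15 + 5 + 17 + 33 = 92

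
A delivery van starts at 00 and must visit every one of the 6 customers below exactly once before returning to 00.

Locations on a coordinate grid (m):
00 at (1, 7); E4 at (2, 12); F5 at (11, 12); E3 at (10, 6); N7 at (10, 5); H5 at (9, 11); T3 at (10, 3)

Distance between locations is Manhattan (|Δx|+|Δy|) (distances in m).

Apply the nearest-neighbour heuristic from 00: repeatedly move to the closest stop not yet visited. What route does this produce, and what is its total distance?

Total distance 40 m via the nearest-neighbour route 00 → E4 → H5 → F5 → E3 → N7 → T3 → 00.

At 00 the remaining stops are E4 6, E3 10, N7 11, H5 12, T3 13, F5 15; go to E4.
At E4 the remaining stops are H5 8, F5 9, E3 14, N7 15, T3 17; go to H5.
At H5 the remaining stops are F5 3, E3 6, N7 7, T3 9; go to F5.
At F5 the remaining stops are E3 7, N7 8, T3 10; go to E3.
At E3 the remaining stops are N7 1, T3 3; go to N7.
At N7 the remaining stops are T3 2; go to T3.
Return T3→00: 13.
Total = 6 + 8 + 3 + 7 + 1 + 2 + 13 = 40.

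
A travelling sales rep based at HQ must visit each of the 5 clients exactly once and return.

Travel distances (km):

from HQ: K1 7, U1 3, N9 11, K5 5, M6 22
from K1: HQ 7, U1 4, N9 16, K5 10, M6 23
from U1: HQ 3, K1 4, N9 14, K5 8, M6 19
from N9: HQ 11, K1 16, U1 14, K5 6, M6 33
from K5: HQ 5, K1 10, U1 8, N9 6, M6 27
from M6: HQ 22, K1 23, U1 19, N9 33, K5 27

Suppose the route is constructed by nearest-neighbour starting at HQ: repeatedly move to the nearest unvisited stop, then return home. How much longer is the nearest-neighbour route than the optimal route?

The nearest-neighbour route is 6 km longer than optimal.

HQ: U1=3, K5=5, K1=7, N9=11, M6=22 ⇒ U1
U1: K1=4, K5=8, N9=14, M6=19 ⇒ K1
K1: K5=10, N9=16, M6=23 ⇒ K5
K5: N9=6, M6=27 ⇒ N9
N9: M6=33 ⇒ M6
NN route HQ → U1 → K1 → K5 → N9 → M6 → HQ costs 78.
Optimal: HQ → U1 → M6 → K1 → N9 → K5 → HQ costs 72 (by enumerating all 60 distinct tours).
Excess = 78 − 72 = 6.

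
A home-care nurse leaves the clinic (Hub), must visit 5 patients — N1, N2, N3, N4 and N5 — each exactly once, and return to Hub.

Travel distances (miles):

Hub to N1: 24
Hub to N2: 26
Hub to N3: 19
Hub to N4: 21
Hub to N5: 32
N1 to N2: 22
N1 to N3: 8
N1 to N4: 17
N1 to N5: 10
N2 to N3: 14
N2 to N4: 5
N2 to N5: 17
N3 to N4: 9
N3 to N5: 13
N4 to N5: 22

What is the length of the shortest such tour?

Minimum total distance: 80 miles.

There are 60 distinct closed tours to check (reversals are equivalent).
Hub - N1 - N2 - N3 - N4 - N5 - Hub: 24+22+14+9+22+32 = 123
Hub - N1 - N2 - N3 - N5 - N4 - Hub: 24+22+14+13+22+21 = 116
Hub - N1 - N2 - N4 - N3 - N5 - Hub: 24+22+5+9+13+32 = 105
Hub - N1 - N2 - N4 - N5 - N3 - Hub: 24+22+5+22+13+19 = 105
Hub - N1 - N2 - N5 - N3 - N4 - Hub: 24+22+17+13+9+21 = 106
Hub - N1 - N2 - N5 - N4 - N3 - Hub: 24+22+17+22+9+19 = 113
Hub - N1 - N3 - N2 - N4 - N5 - Hub: 24+8+14+5+22+32 = 105
Hub - N1 - N3 - N2 - N5 - N4 - Hub: 24+8+14+17+22+21 = 106
Hub - N1 - N3 - N4 - N2 - N5 - Hub: 24+8+9+5+17+32 = 95
Hub - N1 - N3 - N4 - N5 - N2 - Hub: 24+8+9+22+17+26 = 106
Hub - N1 - N3 - N5 - N2 - N4 - Hub: 24+8+13+17+5+21 = 88
Hub - N1 - N3 - N5 - N4 - N2 - Hub: 24+8+13+22+5+26 = 98
Hub - N1 - N4 - N2 - N3 - N5 - Hub: 24+17+5+14+13+32 = 105
Hub - N1 - N4 - N2 - N5 - N3 - Hub: 24+17+5+17+13+19 = 95
… (46 more)
Hub - N3 - N1 - N5 - N2 - N4 - Hub: 19+8+10+17+5+21 = 80  ← best
The minimum is 80.
One optimal route: Hub → N3 → N1 → N5 → N2 → N4 → Hub (or its reverse).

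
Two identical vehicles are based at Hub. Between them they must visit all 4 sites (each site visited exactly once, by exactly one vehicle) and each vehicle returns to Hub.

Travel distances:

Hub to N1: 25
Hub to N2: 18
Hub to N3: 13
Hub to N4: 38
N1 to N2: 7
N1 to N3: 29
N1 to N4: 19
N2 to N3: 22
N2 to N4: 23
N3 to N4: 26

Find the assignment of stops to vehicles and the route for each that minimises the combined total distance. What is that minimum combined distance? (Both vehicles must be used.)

There are 2^3 − 1 = 7 ways to divide the 4 stops into two non-empty groups. For each, the best each vehicle can do is its own shortest tour through its group:
  {N1} + {N2, N3, N4}: 50 + 80 = 130
  {N2} + {N1, N3, N4}: 36 + 83 = 119
  {N1, N2} + {N3, N4}: 50 + 77 = 127
  {N3} + {N1, N2, N4}: 26 + 82 = 108
  {N1, N3} + {N2, N4}: 67 + 79 = 146
  {N2, N3} + {N1, N4}: 53 + 82 = 135
  … (7 splits in total)
Best: vehicle 1 Hub → N3 → Hub = 26; vehicle 2 Hub → N2 → N1 → N4 → Hub = 82; combined 108.

108 — the smallest possible combined total.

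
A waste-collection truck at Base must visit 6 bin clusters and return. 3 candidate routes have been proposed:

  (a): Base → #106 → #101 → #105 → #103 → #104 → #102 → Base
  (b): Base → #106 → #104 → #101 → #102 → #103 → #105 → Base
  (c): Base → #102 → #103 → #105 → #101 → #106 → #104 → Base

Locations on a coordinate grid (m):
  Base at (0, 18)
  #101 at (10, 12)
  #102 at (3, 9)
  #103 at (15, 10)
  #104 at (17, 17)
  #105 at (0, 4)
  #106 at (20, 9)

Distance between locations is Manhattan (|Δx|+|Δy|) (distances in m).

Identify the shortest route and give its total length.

(a): 29 + 13 + 18 + 21 + 9 + 22 + 12 = 124
(b): 29 + 11 + 12 + 10 + 13 + 21 + 14 = 110
(c): 12 + 13 + 21 + 18 + 13 + 11 + 18 = 106

Shortest is (c), total 106 m.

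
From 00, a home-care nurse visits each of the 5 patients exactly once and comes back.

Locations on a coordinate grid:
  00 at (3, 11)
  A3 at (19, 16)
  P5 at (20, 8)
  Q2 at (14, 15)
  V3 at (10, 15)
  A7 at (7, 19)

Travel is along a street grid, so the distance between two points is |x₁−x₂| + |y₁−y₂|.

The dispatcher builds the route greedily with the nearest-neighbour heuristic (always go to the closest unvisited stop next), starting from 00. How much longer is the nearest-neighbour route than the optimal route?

00: V3=11, A7=12, Q2=15, P5=20, A3=21 ⇒ V3
V3: Q2=4, A7=7, A3=10, P5=17 ⇒ Q2
Q2: A3=6, A7=11, P5=13 ⇒ A3
A3: P5=9, A7=15 ⇒ P5
P5: A7=24 ⇒ A7
NN route 00 → V3 → Q2 → A3 → P5 → A7 → 00 costs 66.
Optimal: 00 → P5 → A3 → Q2 → V3 → A7 → 00 costs 58 (by enumerating all 60 distinct tours).
Excess = 66 − 58 = 8.

Excess over optimum: 8.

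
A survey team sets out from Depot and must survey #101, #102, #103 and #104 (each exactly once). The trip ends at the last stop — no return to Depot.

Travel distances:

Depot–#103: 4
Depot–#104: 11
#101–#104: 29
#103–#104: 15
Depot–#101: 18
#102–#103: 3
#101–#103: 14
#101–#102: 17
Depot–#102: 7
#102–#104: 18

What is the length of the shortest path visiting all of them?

There are 4! = 24 possible orderings.
Depot → #101 → #102 → #103 → #104: 18+17+3+15 = 53
Depot → #101 → #102 → #104 → #103: 18+17+18+15 = 68
Depot → #101 → #103 → #102 → #104: 18+14+3+18 = 53
Depot → #101 → #103 → #104 → #102: 18+14+15+18 = 65
Depot → #101 → #104 → #102 → #103: 18+29+18+3 = 68
Depot → #101 → #104 → #103 → #102: 18+29+15+3 = 65
Depot → #102 → #101 → #103 → #104: 7+17+14+15 = 53
Depot → #102 → #101 → #104 → #103: 7+17+29+15 = 68
Depot → #102 → #103 → #101 → #104: 7+3+14+29 = 53
Depot → #102 → #103 → #104 → #101: 7+3+15+29 = 54
Depot → #102 → #104 → #101 → #103: 7+18+29+14 = 68
Depot → #102 → #104 → #103 → #101: 7+18+15+14 = 54
Depot → #103 → #101 → #102 → #104: 4+14+17+18 = 53
Depot → #103 → #101 → #104 → #102: 4+14+29+18 = 65
… (10 more)
Depot → #104 → #102 → #103 → #101: 11+18+3+14 = 46  ← best
The minimum is 46.
One shortest path: Depot → #104 → #102 → #103 → #101.

Shortest open route: 46.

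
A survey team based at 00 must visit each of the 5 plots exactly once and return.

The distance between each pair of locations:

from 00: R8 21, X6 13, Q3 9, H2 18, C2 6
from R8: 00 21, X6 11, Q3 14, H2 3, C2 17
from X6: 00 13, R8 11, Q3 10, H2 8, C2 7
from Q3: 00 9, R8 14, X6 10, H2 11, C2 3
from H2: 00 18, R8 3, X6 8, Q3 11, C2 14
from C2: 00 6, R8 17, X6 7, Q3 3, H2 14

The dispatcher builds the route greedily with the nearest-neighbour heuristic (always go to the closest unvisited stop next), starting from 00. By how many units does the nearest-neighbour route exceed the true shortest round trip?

The nearest-neighbour route is 4 longer than optimal.

From 00: C2=6, Q3=9, X6=13, H2=18, R8=21 → choose C2 (6).
From C2: Q3=3, X6=7, H2=14, R8=17 → choose Q3 (3).
From Q3: X6=10, H2=11, R8=14 → choose X6 (10).
From X6: H2=8, R8=11 → choose H2 (8).
From H2: R8=3 → choose R8 (3).
NN route 00 → C2 → Q3 → X6 → H2 → R8 → 00 costs 51.
Optimal: 00 → X6 → R8 → H2 → Q3 → C2 → 00 costs 47 (by enumerating all 60 distinct tours).
Excess = 51 − 47 = 4.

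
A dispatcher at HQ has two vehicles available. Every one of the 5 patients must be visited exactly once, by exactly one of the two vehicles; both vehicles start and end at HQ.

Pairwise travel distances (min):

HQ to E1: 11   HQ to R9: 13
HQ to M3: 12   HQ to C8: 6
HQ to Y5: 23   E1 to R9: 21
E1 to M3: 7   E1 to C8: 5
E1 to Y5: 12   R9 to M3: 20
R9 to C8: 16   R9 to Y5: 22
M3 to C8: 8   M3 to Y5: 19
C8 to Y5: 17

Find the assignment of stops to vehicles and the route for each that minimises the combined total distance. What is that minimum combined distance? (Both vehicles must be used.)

Minimum combined distance: 78 min.

Check every non-empty split of the stops between the two vehicles; for each half take its own optimal tour:
  {E1} + {R9, M3, C8, Y5}: 22 + 68 = 90
  {R9} + {E1, M3, C8, Y5}: 26 + 54 = 80
  {E1, R9} + {M3, C8, Y5}: 45 + 54 = 99
  {M3} + {E1, R9, C8, Y5}: 24 + 58 = 82
  {E1, M3} + {R9, C8, Y5}: 30 + 58 = 88
  {R9, M3} + {E1, C8, Y5}: 45 + 46 = 91
  … (15 splits in total)
  {C8} + {E1, R9, M3, Y5}: 12 + 66 = 78  ← best
Best: vehicle 1 HQ → C8 → HQ = 12; vehicle 2 HQ → R9 → Y5 → E1 → M3 → HQ = 66; combined 78.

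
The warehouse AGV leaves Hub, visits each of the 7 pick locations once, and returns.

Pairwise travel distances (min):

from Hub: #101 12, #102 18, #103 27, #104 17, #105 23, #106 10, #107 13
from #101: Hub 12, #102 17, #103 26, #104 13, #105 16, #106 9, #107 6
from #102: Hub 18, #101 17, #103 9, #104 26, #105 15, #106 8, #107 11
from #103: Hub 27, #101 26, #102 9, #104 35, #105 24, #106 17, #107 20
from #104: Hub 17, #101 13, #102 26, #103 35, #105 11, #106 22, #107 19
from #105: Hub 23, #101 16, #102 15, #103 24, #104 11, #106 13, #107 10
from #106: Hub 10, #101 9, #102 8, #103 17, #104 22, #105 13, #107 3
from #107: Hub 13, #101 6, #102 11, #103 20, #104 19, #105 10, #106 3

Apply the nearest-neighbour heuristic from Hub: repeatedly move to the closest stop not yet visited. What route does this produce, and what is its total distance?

From Hub: distances to unvisited — #106=10, #101=12, #107=13, #104=17, #102=18, #105=23, #103=27. Nearest is #106 (10).
From #106: distances to unvisited — #107=3, #102=8, #101=9, #105=13, #103=17, #104=22. Nearest is #107 (3).
From #107: distances to unvisited — #101=6, #105=10, #102=11, #104=19, #103=20. Nearest is #101 (6).
From #101: distances to unvisited — #104=13, #105=16, #102=17, #103=26. Nearest is #104 (13).
From #104: distances to unvisited — #105=11, #102=26, #103=35. Nearest is #105 (11).
From #105: distances to unvisited — #102=15, #103=24. Nearest is #102 (15).
From #102: distances to unvisited — #103=9. Nearest is #103 (9).
Return #103→Hub: 27.
Total = 10 + 3 + 6 + 13 + 11 + 15 + 9 + 27 = 94.

Nearest-neighbour total = 94 min; route Hub → #106 → #107 → #101 → #104 → #105 → #102 → #103 → Hub.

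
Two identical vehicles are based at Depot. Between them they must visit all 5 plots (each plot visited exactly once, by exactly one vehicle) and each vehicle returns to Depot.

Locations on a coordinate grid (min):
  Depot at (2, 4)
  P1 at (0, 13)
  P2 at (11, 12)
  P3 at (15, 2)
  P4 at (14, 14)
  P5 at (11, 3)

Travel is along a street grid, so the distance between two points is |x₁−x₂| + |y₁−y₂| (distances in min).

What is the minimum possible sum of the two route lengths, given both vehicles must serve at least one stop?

72 min — the smallest possible combined total.

There are 2^4 − 1 = 15 ways to divide the 5 stops into two non-empty groups. For each, the best each vehicle can do is its own shortest tour through its group:
  {P1} + {P2, P3, P4, P5}: 22 + 50 = 72
  {P2} + {P1, P3, P4, P5}: 34 + 54 = 88
  {P1, P2} + {P3, P4, P5}: 40 + 50 = 90
  {P3} + {P1, P2, P4, P5}: 30 + 50 = 80
  {P1, P3} + {P2, P4, P5}: 52 + 46 = 98
  {P2, P3} + {P1, P4, P5}: 46 + 50 = 96
  … (15 splits in total)
Best: vehicle 1 Depot → P1 → Depot = 22; vehicle 2 Depot → P2 → P4 → P3 → P5 → Depot = 50; combined 72.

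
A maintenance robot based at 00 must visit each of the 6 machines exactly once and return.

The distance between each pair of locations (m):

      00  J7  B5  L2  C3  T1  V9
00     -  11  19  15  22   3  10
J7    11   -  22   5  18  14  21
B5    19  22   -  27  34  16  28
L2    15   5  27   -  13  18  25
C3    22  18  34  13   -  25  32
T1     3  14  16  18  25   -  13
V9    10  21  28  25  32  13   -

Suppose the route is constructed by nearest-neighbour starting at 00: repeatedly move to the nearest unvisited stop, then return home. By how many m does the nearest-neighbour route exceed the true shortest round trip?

Excess over optimum: 7 m.

00: T1=3, V9=10, J7=11, L2=15, B5=19, C3=22 ⇒ T1
T1: V9=13, J7=14, B5=16, L2=18, C3=25 ⇒ V9
V9: J7=21, L2=25, B5=28, C3=32 ⇒ J7
J7: L2=5, C3=18, B5=22 ⇒ L2
L2: C3=13, B5=27 ⇒ C3
C3: B5=34 ⇒ B5
NN route 00 → T1 → V9 → J7 → L2 → C3 → B5 → 00 costs 108.
Optimal: 00 → C3 → L2 → J7 → B5 → T1 → V9 → 00 costs 101 (by enumerating all 360 distinct tours).
Excess = 108 − 101 = 7.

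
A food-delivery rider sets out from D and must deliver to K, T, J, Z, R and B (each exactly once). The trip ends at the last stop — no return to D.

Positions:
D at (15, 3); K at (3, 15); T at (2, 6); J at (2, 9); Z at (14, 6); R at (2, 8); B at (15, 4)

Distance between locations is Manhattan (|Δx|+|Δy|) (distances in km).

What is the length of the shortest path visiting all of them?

26 km — the minimum one-way total.

There are 6! = 720 possible orderings.
D → K → T → J → Z → R → B: 24+10+3+15+14+17 = 83
D → K → T → J → Z → B → R: 24+10+3+15+3+17 = 72
D → K → T → J → R → Z → B: 24+10+3+1+14+3 = 55
D → K → T → J → R → B → Z: 24+10+3+1+17+3 = 58
D → K → T → J → B → Z → R: 24+10+3+18+3+14 = 72
D → K → T → J → B → R → Z: 24+10+3+18+17+14 = 86
D → K → T → Z → J → R → B: 24+10+12+15+1+17 = 79
D → K → T → Z → J → B → R: 24+10+12+15+18+17 = 96
… (712 more)
D → B → Z → T → R → J → K: 1+3+12+2+1+7 = 26  ← best
The minimum is 26.
One shortest path: D → B → Z → T → R → J → K.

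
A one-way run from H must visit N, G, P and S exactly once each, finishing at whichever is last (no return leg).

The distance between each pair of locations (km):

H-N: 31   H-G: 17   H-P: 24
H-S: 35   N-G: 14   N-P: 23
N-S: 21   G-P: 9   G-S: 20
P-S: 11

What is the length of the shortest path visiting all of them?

Minimum one-way distance = 58 km.

There are 4! = 24 possible orderings.
H - N - G - P - S: 31+14+9+11 = 65
H - N - G - S - P: 31+14+20+11 = 76
H - N - P - G - S: 31+23+9+20 = 83
H - N - P - S - G: 31+23+11+20 = 85
H - N - S - G - P: 31+21+20+9 = 81
H - N - S - P - G: 31+21+11+9 = 72
H - G - N - P - S: 17+14+23+11 = 65
H - G - N - S - P: 17+14+21+11 = 63
H - G - P - N - S: 17+9+23+21 = 70
H - G - P - S - N: 17+9+11+21 = 58
H - G - S - N - P: 17+20+21+23 = 81
H - G - S - P - N: 17+20+11+23 = 71
H - P - N - G - S: 24+23+14+20 = 81
H - P - N - S - G: 24+23+21+20 = 88
… (10 more)
The minimum is 58.
One shortest path: H → G → P → S → N.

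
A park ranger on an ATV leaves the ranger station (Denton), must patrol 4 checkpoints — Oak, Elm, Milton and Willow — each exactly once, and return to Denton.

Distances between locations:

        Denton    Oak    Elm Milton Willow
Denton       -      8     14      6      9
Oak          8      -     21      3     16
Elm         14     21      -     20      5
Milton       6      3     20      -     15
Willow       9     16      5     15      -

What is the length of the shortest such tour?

44 — the shortest possible round trip.

With 4 stops there are 4!/2 = 12 distinct round trips (a route and its reverse cost the same).
Denton - Oak - Elm - Milton - Willow - Denton: 8+21+20+15+9 = 73
Denton - Oak - Elm - Willow - Milton - Denton: 8+21+5+15+6 = 55
Denton - Oak - Milton - Elm - Willow - Denton: 8+3+20+5+9 = 45
Denton - Oak - Milton - Willow - Elm - Denton: 8+3+15+5+14 = 45
Denton - Oak - Willow - Elm - Milton - Denton: 8+16+5+20+6 = 55
Denton - Oak - Willow - Milton - Elm - Denton: 8+16+15+20+14 = 73
Denton - Elm - Oak - Milton - Willow - Denton: 14+21+3+15+9 = 62
Denton - Elm - Oak - Willow - Milton - Denton: 14+21+16+15+6 = 72
Denton - Elm - Milton - Oak - Willow - Denton: 14+20+3+16+9 = 62
Denton - Elm - Willow - Oak - Milton - Denton: 14+5+16+3+6 = 44
Denton - Milton - Oak - Elm - Willow - Denton: 6+3+21+5+9 = 44
Denton - Milton - Elm - Oak - Willow - Denton: 6+20+21+16+9 = 72
The minimum is 44.
One optimal route: Denton → Elm → Willow → Oak → Milton → Denton (or its reverse).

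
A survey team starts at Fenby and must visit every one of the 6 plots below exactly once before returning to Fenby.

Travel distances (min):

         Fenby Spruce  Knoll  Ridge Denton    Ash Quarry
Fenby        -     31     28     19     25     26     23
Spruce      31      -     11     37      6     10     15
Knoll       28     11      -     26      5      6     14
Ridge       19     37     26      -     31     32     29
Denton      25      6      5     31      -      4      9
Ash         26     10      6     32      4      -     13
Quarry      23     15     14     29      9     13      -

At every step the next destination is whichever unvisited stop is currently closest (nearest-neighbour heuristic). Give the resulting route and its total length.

From Fenby: distances to unvisited — Ridge=19, Quarry=23, Denton=25, Ash=26, Knoll=28, Spruce=31. Nearest is Ridge (19).
From Ridge: distances to unvisited — Knoll=26, Quarry=29, Denton=31, Ash=32, Spruce=37. Nearest is Knoll (26).
From Knoll: distances to unvisited — Denton=5, Ash=6, Spruce=11, Quarry=14. Nearest is Denton (5).
From Denton: distances to unvisited — Ash=4, Spruce=6, Quarry=9. Nearest is Ash (4).
From Ash: distances to unvisited — Spruce=10, Quarry=13. Nearest is Spruce (10).
From Spruce: distances to unvisited — Quarry=15. Nearest is Quarry (15).
Return Quarry→Fenby: 23.
Total = 19 + 26 + 5 + 4 + 10 + 15 + 23 = 102.

102 min along Fenby → Ridge → Knoll → Denton → Ash → Spruce → Quarry → Fenby.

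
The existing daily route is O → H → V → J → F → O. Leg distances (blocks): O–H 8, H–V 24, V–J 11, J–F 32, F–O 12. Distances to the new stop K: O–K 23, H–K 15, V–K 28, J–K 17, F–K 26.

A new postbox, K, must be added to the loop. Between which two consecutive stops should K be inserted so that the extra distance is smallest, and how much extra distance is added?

Minimum extra distance: 11 blocks, inserting K between J and F.

Insertion cost between consecutive stops i–j is d(i,K) + d(K,j) − d(i,j):
  between O and H: 23 + 15 − 8 = 30
  between H and V: 15 + 28 − 24 = 19
  between V and J: 28 + 17 − 11 = 34
  between J and F: 17 + 26 − 32 = 11
  between F and O: 26 + 23 − 12 = 37
Cheapest insertion is between J and F, adding 11.
New total = 87 + 11 = 98.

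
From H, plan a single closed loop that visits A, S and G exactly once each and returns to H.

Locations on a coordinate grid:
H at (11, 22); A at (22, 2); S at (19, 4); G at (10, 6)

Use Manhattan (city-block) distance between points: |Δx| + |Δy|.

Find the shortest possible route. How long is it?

64 — the shortest possible round trip.

H→A→S→G→H: 31+5+11+17 = 64
H→A→G→S→H: 31+16+11+26 = 84
H→S→A→G→H: 26+5+16+17 = 64
The minimum is 64.
One optimal route: H → A → S → G → H (or its reverse).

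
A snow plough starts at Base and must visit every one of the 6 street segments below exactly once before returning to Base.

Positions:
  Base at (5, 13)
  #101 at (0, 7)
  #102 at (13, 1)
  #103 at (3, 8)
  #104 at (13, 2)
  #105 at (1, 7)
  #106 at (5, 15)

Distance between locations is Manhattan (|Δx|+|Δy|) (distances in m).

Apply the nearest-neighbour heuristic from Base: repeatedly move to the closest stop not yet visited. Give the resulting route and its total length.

From Base: distances to unvisited — #106=2, #103=7, #105=10, #101=11, #104=19, #102=20. Nearest is #106 (2).
From #106: distances to unvisited — #103=9, #105=12, #101=13, #104=21, #102=22. Nearest is #103 (9).
From #103: distances to unvisited — #105=3, #101=4, #104=16, #102=17. Nearest is #105 (3).
From #105: distances to unvisited — #101=1, #104=17, #102=18. Nearest is #101 (1).
From #101: distances to unvisited — #104=18, #102=19. Nearest is #104 (18).
From #104: distances to unvisited — #102=1. Nearest is #102 (1).
Return #102→Base: 20.
Total = 2 + 9 + 3 + 1 + 18 + 1 + 20 = 54.

54 m along Base → #106 → #103 → #105 → #101 → #104 → #102 → Base.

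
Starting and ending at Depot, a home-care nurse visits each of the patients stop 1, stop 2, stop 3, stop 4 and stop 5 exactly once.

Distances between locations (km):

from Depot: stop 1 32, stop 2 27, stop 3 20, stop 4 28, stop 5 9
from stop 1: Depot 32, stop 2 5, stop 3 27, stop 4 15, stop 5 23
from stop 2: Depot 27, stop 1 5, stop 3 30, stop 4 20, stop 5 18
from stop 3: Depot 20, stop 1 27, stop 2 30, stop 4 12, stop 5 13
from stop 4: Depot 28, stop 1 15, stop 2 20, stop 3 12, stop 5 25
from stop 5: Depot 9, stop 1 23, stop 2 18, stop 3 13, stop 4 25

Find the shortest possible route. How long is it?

Shortest round trip = 79 km.

With 5 stops there are 5!/2 = 60 distinct round trips (a route and its reverse cost the same).
Depot-stop 1-stop 2-stop 3-stop 4-stop 5-Depot: 32+5+30+12+25+9 = 113
Depot-stop 1-stop 2-stop 3-stop 5-stop 4-Depot: 32+5+30+13+25+28 = 133
Depot-stop 1-stop 2-stop 4-stop 3-stop 5-Depot: 32+5+20+12+13+9 = 91
Depot-stop 1-stop 2-stop 4-stop 5-stop 3-Depot: 32+5+20+25+13+20 = 115
Depot-stop 1-stop 2-stop 5-stop 3-stop 4-Depot: 32+5+18+13+12+28 = 108
Depot-stop 1-stop 2-stop 5-stop 4-stop 3-Depot: 32+5+18+25+12+20 = 112
Depot-stop 1-stop 3-stop 2-stop 4-stop 5-Depot: 32+27+30+20+25+9 = 143
Depot-stop 1-stop 3-stop 2-stop 5-stop 4-Depot: 32+27+30+18+25+28 = 160
Depot-stop 1-stop 3-stop 4-stop 2-stop 5-Depot: 32+27+12+20+18+9 = 118
Depot-stop 1-stop 3-stop 4-stop 5-stop 2-Depot: 32+27+12+25+18+27 = 141
Depot-stop 1-stop 3-stop 5-stop 2-stop 4-Depot: 32+27+13+18+20+28 = 138
Depot-stop 1-stop 3-stop 5-stop 4-stop 2-Depot: 32+27+13+25+20+27 = 144
Depot-stop 1-stop 4-stop 2-stop 3-stop 5-Depot: 32+15+20+30+13+9 = 119
Depot-stop 1-stop 4-stop 2-stop 5-stop 3-Depot: 32+15+20+18+13+20 = 118
… (46 more)
Depot-stop 3-stop 4-stop 1-stop 2-stop 5-Depot: 20+12+15+5+18+9 = 79  ← best
The minimum is 79.
One optimal route: Depot → stop 3 → stop 4 → stop 1 → stop 2 → stop 5 → Depot (or its reverse).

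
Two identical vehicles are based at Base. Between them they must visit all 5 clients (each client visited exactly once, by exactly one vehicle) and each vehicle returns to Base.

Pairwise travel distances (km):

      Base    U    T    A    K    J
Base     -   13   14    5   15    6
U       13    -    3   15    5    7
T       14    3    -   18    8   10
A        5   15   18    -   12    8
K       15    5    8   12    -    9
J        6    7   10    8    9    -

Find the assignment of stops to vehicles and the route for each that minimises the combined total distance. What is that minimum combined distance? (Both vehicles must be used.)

Check every non-empty split of the stops between the two vehicles; for each half take its own optimal tour:
  {U} + {T, A, K, J}: 26 + 41 = 67
  {T} + {U, A, K, J}: 28 + 35 = 63
  {U, T} + {A, K, J}: 30 + 32 = 62
  {A} + {U, T, K, J}: 10 + 37 = 47
  {U, A} + {T, K, J}: 33 + 37 = 70
  {T, A} + {U, K, J}: 37 + 33 = 70
  … (15 splits in total)
Best: vehicle 1 Base → A → Base = 10; vehicle 2 Base → T → U → K → J → Base = 37; combined 47.

Minimum combined distance: 47 km.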